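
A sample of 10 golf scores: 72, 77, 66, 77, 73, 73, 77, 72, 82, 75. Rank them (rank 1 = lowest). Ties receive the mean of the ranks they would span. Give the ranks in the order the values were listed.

2.5, 8, 1, 8, 4.5, 4.5, 8, 2.5, 10, 6

Sorted (ascending): 66, 72, 72, 73, 73, 75, 77, 77, 77, 82
The 2 values of 72 occupy positions 2–3 → average rank (2+3)/2 = 2.5.
The 2 values of 73 occupy positions 4–5 → average rank (4+5)/2 = 4.5.
The 3 values of 77 occupy positions 7–9 → average rank 8.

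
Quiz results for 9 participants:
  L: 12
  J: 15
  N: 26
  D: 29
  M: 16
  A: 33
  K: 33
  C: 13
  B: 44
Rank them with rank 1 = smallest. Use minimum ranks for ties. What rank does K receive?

7

Sorted (ascending): 12, 13, 15, 16, 26, 29, 33, 33, 44
The 2 values of 33 occupy positions 7–8 → each gets rank 7.
K has value 33 → rank 7.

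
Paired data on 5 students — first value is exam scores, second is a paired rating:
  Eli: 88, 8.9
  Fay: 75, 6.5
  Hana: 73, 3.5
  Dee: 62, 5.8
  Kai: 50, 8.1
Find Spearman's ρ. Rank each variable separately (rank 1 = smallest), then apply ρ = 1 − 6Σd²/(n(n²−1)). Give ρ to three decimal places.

Ranks of variable 1: 5, 4, 3, 2, 1
Ranks of variable 2: 5, 3, 1, 2, 4
d = r₁ − r₂: 0, 1, 2, 0, -3
d²: 0, 1, 4, 0, 9; Σd² = 14
ρ = 1 − 6·14/(5·24) = 1 − 84/120 = 0.300

0.300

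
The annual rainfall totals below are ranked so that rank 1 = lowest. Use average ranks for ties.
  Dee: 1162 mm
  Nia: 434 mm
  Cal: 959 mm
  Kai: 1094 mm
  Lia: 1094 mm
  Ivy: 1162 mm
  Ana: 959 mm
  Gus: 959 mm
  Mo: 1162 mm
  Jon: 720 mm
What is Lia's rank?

Sorted (ascending): 434, 720, 959, 959, 959, 1094, 1094, 1162, 1162, 1162
The 3 values of 959 occupy positions 3–5 → average rank 4.
The 2 values of 1094 occupy positions 6–7 → average rank (6+7)/2 = 6.5.
The 3 values of 1162 occupy positions 8–10 → average rank 9.
Lia has value 1094 mm → rank 6.5.

6.5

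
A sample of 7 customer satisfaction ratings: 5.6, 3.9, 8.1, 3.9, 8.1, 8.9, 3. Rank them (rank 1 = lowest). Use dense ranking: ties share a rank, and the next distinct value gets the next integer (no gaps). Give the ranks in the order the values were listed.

Sorted (ascending): 3, 3.9, 3.9, 5.6, 8.1, 8.1, 8.9
The 2 values of 3.9 share dense rank 2.
The 2 values of 8.1 share dense rank 4.
Remaining distinct values take the next consecutive integers.

3, 2, 4, 2, 4, 5, 1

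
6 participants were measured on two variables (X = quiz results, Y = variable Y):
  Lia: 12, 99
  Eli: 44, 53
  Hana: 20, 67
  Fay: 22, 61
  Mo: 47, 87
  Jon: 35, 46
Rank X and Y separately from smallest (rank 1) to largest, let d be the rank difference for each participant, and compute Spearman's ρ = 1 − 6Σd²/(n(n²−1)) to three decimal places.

-0.371

Ranks of variable 1: 1, 5, 2, 3, 6, 4
Ranks of variable 2: 6, 2, 4, 3, 5, 1
d = r₁ − r₂: -5, 3, -2, 0, 1, 3
d²: 25, 9, 4, 0, 1, 9; Σd² = 48
ρ = 1 − 6·48/(6·35) = 1 − 288/210 = -0.371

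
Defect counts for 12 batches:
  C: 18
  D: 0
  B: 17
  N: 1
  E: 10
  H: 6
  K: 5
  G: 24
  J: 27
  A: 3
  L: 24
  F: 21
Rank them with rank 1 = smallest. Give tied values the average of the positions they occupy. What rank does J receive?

Sorted (ascending): 0, 1, 3, 5, 6, 10, 17, 18, 21, 24, 24, 27
The 2 values of 24 occupy positions 10–11 → average rank (10+11)/2 = 10.5.
J has value 27 → rank 12.

12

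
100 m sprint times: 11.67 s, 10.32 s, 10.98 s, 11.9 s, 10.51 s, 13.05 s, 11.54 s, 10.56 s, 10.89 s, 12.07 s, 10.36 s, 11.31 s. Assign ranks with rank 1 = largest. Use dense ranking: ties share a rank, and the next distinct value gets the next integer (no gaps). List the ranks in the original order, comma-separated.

4, 12, 7, 3, 10, 1, 5, 9, 8, 2, 11, 6

Sorted (descending): 13.05, 12.07, 11.9, 11.67, 11.54, 11.31, 10.98, 10.89, 10.56, 10.51, 10.36, 10.32
No ties — each value takes its position as its rank.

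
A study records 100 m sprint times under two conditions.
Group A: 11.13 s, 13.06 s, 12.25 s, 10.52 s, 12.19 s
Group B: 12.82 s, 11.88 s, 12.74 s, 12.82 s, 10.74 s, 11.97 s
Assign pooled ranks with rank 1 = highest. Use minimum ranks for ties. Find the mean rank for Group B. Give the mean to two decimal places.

5.50

Sorted (descending): 13.06, 12.82, 12.82, 12.74, 12.25, 12.19, 11.97, 11.88, 11.13, 10.74, 10.52
The 2 values of 12.82 occupy positions 2–3 → each gets rank 2.
Group B values → pooled ranks: 12.82→2, 11.88→8, 12.74→4, 12.82→2, 10.74→10, 11.97→7
Mean rank = (2 + 8 + 4 + 2 + 10 + 7) / 6 = 5.50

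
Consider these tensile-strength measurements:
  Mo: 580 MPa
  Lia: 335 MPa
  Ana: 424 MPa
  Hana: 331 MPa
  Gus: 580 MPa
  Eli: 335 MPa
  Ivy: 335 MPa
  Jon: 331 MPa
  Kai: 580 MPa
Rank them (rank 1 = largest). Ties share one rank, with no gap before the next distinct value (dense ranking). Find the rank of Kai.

1

Sorted (descending): 580, 580, 580, 424, 335, 335, 335, 331, 331
The 3 values of 580 share dense rank 1.
The 3 values of 335 share dense rank 3.
The 2 values of 331 share dense rank 4.
Remaining distinct values take the next consecutive integers.
Kai has value 580 MPa → rank 1.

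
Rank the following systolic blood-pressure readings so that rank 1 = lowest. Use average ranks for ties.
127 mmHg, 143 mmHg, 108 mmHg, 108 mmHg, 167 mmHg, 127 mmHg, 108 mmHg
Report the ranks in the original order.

Sorted (ascending): 108, 108, 108, 127, 127, 143, 167
The 3 values of 108 occupy positions 1–3 → average rank 2.
The 2 values of 127 occupy positions 4–5 → average rank (4+5)/2 = 4.5.

4.5, 6, 2, 2, 7, 4.5, 2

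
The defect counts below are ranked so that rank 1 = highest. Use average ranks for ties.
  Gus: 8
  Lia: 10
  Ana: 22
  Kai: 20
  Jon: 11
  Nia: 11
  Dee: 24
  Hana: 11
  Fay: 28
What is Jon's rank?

6

Sorted (descending): 28, 24, 22, 20, 11, 11, 11, 10, 8
The 3 values of 11 occupy positions 5–7 → average rank 6.
Jon has value 11 → rank 6.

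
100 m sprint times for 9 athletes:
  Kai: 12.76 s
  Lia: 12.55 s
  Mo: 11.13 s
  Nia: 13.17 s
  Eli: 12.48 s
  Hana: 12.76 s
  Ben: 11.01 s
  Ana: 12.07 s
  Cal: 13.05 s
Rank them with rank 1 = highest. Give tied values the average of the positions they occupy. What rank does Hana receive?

Sorted (descending): 13.17, 13.05, 12.76, 12.76, 12.55, 12.48, 12.07, 11.13, 11.01
The 2 values of 12.76 occupy positions 3–4 → average rank (3+4)/2 = 3.5.
Hana has value 12.76 s → rank 3.5.

3.5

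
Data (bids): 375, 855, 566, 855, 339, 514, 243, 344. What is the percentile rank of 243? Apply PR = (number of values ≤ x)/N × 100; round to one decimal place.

12.5

N = 8.
Strictly below 243: 0. Equal to 243: 1.
PR = 1/8 × 100 = 12.5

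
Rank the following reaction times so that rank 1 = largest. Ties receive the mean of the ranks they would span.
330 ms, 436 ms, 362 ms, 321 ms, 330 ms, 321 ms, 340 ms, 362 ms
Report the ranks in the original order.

Sorted (descending): 436, 362, 362, 340, 330, 330, 321, 321
The 2 values of 362 occupy positions 2–3 → average rank (2+3)/2 = 2.5.
The 2 values of 330 occupy positions 5–6 → average rank (5+6)/2 = 5.5.
The 2 values of 321 occupy positions 7–8 → average rank (7+8)/2 = 7.5.

5.5, 1, 2.5, 7.5, 5.5, 7.5, 4, 2.5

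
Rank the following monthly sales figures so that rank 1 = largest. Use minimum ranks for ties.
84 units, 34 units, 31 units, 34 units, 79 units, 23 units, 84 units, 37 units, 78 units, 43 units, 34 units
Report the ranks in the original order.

1, 7, 10, 7, 3, 11, 1, 6, 4, 5, 7

Sorted (descending): 84, 84, 79, 78, 43, 37, 34, 34, 34, 31, 23
The 2 values of 84 occupy positions 1–2 → each gets rank 1.
The 3 values of 34 occupy positions 7–9 → each gets rank 7.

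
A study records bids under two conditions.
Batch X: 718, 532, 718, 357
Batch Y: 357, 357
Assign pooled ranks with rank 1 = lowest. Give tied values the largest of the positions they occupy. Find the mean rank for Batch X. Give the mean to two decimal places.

Sorted (ascending): 357, 357, 357, 532, 718, 718
The 3 values of 357 occupy positions 1–3 → each gets rank 3.
The 2 values of 718 occupy positions 5–6 → each gets rank 6.
Batch X values → pooled ranks: 718→6, 532→4, 718→6, 357→3
Mean rank = (6 + 4 + 6 + 3) / 4 = 4.75

4.75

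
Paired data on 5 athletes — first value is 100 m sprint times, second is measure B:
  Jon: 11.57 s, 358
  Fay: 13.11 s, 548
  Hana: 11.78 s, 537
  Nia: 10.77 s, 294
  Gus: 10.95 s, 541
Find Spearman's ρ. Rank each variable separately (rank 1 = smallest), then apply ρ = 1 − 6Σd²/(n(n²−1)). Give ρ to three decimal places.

0.700

Ranks of variable 1: 3, 5, 4, 1, 2
Ranks of variable 2: 2, 5, 3, 1, 4
d = r₁ − r₂: 1, 0, 1, 0, -2
d²: 1, 0, 1, 0, 4; Σd² = 6
ρ = 1 − 6·6/(5·24) = 1 − 36/120 = 0.700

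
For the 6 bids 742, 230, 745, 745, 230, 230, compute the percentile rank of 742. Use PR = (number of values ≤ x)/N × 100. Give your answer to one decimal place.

N = 6.
Strictly below 742: 3. Equal to 742: 1.
PR = 4/6 × 100 = 66.7

66.7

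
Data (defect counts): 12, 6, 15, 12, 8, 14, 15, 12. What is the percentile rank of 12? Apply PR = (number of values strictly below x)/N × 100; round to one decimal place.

25.0

N = 8.
Strictly below 12: 2. Equal to 12: 3.
PR = 2/8 × 100 = 25.0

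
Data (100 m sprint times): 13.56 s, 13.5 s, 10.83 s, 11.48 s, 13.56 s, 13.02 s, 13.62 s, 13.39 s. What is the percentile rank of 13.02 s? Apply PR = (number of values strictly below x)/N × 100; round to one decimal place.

25.0

N = 8.
Strictly below 13.02: 2. Equal to 13.02: 1.
PR = 2/8 × 100 = 25.0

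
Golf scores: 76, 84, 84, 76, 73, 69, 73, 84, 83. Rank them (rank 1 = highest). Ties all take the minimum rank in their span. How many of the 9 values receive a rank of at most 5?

Sorted (descending): 84, 84, 84, 83, 76, 76, 73, 73, 69
The 3 values of 84 occupy positions 1–3 → each gets rank 1.
The 2 values of 76 occupy positions 5–6 → each gets rank 5.
The 2 values of 73 occupy positions 7–8 → each gets rank 7.
Ranks ≤ 5: {1, 1, 1, 4, 5, 5} → 6 values.

6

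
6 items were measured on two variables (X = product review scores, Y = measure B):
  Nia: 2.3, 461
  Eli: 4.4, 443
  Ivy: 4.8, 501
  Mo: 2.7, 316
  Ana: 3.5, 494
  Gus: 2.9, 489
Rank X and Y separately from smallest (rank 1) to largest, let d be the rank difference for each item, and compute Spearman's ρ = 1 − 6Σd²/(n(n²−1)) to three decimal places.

0.543

Ranks of variable 1: 1, 5, 6, 2, 4, 3
Ranks of variable 2: 3, 2, 6, 1, 5, 4
d = r₁ − r₂: -2, 3, 0, 1, -1, -1
d²: 4, 9, 0, 1, 1, 1; Σd² = 16
ρ = 1 − 6·16/(6·35) = 1 − 96/210 = 0.543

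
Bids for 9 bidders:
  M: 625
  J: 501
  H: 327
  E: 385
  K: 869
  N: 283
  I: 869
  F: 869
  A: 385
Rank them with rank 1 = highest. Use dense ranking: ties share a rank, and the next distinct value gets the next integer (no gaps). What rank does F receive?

Sorted (descending): 869, 869, 869, 625, 501, 385, 385, 327, 283
The 3 values of 869 share dense rank 1.
The 2 values of 385 share dense rank 4.
Remaining distinct values take the next consecutive integers.
F has value 869 → rank 1.

1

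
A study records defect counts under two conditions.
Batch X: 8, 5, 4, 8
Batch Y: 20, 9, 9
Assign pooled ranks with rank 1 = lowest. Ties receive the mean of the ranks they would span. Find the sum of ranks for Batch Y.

Sorted (ascending): 4, 5, 8, 8, 9, 9, 20
The 2 values of 8 occupy positions 3–4 → average rank (3+4)/2 = 3.5.
The 2 values of 9 occupy positions 5–6 → average rank (5+6)/2 = 5.5.
Batch Y values → pooled ranks: 20→7, 9→5.5, 9→5.5
Rank sum = 7 + 5.5 + 5.5 = 18

18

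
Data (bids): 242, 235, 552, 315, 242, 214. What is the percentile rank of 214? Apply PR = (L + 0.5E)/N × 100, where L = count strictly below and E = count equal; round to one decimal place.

8.3

N = 6.
Strictly below 214: 0. Equal to 214: 1.
PR = (0 + 0.5·1)/6 × 100 = 8.3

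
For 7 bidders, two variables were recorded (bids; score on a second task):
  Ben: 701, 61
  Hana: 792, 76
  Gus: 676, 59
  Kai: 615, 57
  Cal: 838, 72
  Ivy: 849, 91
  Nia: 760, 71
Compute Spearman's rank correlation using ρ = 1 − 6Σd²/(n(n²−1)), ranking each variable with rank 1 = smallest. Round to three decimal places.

0.964

Ranks of variable 1: 3, 5, 2, 1, 6, 7, 4
Ranks of variable 2: 3, 6, 2, 1, 5, 7, 4
d = r₁ − r₂: 0, -1, 0, 0, 1, 0, 0
d²: 0, 1, 0, 0, 1, 0, 0; Σd² = 2
ρ = 1 − 6·2/(7·48) = 1 − 12/336 = 0.964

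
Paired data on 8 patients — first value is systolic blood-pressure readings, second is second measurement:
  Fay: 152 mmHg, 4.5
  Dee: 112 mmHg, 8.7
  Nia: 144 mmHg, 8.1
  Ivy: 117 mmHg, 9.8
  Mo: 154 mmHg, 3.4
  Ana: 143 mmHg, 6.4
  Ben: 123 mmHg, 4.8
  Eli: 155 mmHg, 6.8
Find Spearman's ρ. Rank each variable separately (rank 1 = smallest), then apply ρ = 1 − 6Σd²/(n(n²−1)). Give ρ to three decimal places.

-0.595

Ranks of variable 1: 6, 1, 5, 2, 7, 4, 3, 8
Ranks of variable 2: 2, 7, 6, 8, 1, 4, 3, 5
d = r₁ − r₂: 4, -6, -1, -6, 6, 0, 0, 3
d²: 16, 36, 1, 36, 36, 0, 0, 9; Σd² = 134
ρ = 1 − 6·134/(8·63) = 1 − 804/504 = -0.595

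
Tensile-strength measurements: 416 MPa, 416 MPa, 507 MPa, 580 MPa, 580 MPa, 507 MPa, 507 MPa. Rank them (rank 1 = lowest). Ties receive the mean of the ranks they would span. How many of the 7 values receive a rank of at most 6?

Sorted (ascending): 416, 416, 507, 507, 507, 580, 580
The 2 values of 416 occupy positions 1–2 → average rank (1+2)/2 = 1.5.
The 3 values of 507 occupy positions 3–5 → average rank 4.
The 2 values of 580 occupy positions 6–7 → average rank (6+7)/2 = 6.5.
Ranks ≤ 6: {1.5, 1.5, 4, 4, 4} → 5 values.

5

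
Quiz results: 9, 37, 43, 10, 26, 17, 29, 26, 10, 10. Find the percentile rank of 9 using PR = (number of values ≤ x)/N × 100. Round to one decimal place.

10.0

N = 10.
Strictly below 9: 0. Equal to 9: 1.
PR = 1/10 × 100 = 10.0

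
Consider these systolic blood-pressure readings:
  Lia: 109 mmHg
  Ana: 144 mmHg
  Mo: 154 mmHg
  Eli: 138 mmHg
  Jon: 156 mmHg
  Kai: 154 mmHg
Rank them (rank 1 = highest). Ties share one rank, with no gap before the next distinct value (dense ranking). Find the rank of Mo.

2

Sorted (descending): 156, 154, 154, 144, 138, 109
The 2 values of 154 share dense rank 2.
Remaining distinct values take the next consecutive integers.
Mo has value 154 mmHg → rank 2.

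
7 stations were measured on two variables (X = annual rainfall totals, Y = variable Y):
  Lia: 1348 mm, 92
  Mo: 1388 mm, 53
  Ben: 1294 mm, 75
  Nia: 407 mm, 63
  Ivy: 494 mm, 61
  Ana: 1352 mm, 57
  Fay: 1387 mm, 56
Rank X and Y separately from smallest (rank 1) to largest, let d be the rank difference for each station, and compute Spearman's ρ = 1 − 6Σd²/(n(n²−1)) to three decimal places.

-0.679

Ranks of variable 1: 4, 7, 3, 1, 2, 5, 6
Ranks of variable 2: 7, 1, 6, 5, 4, 3, 2
d = r₁ − r₂: -3, 6, -3, -4, -2, 2, 4
d²: 9, 36, 9, 16, 4, 4, 16; Σd² = 94
ρ = 1 − 6·94/(7·48) = 1 − 564/336 = -0.679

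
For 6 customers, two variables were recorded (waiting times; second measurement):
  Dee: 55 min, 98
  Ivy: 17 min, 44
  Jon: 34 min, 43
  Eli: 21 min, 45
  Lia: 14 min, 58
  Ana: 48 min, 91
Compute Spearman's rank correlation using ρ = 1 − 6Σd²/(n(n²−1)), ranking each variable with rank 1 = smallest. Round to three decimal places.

0.486

Ranks of variable 1: 6, 2, 4, 3, 1, 5
Ranks of variable 2: 6, 2, 1, 3, 4, 5
d = r₁ − r₂: 0, 0, 3, 0, -3, 0
d²: 0, 0, 9, 0, 9, 0; Σd² = 18
ρ = 1 − 6·18/(6·35) = 1 − 108/210 = 0.486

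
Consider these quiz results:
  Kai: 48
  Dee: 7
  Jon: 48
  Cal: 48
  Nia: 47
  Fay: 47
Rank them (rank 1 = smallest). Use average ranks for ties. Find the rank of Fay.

Sorted (ascending): 7, 47, 47, 48, 48, 48
The 2 values of 47 occupy positions 2–3 → average rank (2+3)/2 = 2.5.
The 3 values of 48 occupy positions 4–6 → average rank 5.
Fay has value 47 → rank 2.5.

2.5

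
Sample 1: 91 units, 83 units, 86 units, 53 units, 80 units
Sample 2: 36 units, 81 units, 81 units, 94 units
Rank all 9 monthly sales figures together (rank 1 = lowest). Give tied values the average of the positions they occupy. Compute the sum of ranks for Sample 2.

19

Sorted (ascending): 36, 53, 80, 81, 81, 83, 86, 91, 94
The 2 values of 81 occupy positions 4–5 → average rank (4+5)/2 = 4.5.
Sample 2 values → pooled ranks: 36→1, 81→4.5, 81→4.5, 94→9
Rank sum = 1 + 4.5 + 4.5 + 9 = 19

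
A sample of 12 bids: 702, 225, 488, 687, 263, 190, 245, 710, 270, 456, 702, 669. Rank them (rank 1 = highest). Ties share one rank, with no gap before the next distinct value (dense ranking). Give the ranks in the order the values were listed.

Sorted (descending): 710, 702, 702, 687, 669, 488, 456, 270, 263, 245, 225, 190
The 2 values of 702 share dense rank 2.
Remaining distinct values take the next consecutive integers.

2, 10, 5, 3, 8, 11, 9, 1, 7, 6, 2, 4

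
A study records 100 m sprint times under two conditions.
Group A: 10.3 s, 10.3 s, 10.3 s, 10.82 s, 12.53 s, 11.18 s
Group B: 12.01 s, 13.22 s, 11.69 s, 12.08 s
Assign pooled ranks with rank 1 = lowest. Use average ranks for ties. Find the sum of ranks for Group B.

Sorted (ascending): 10.3, 10.3, 10.3, 10.82, 11.18, 11.69, 12.01, 12.08, 12.53, 13.22
The 3 values of 10.3 occupy positions 1–3 → average rank 2.
Group B values → pooled ranks: 12.01→7, 13.22→10, 11.69→6, 12.08→8
Rank sum = 7 + 10 + 6 + 8 = 31

31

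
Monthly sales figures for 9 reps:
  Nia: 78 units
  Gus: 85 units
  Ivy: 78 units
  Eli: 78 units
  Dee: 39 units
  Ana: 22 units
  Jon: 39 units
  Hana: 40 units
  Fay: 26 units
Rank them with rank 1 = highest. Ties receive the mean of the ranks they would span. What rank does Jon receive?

Sorted (descending): 85, 78, 78, 78, 40, 39, 39, 26, 22
The 3 values of 78 occupy positions 2–4 → average rank 3.
The 2 values of 39 occupy positions 6–7 → average rank (6+7)/2 = 6.5.
Jon has value 39 units → rank 6.5.

6.5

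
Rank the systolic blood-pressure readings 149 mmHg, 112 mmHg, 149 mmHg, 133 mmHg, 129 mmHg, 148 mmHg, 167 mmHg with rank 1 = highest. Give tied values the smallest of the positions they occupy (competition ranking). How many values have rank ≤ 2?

Sorted (descending): 167, 149, 149, 148, 133, 129, 112
The 2 values of 149 occupy positions 2–3 → each gets rank 2.
Ranks ≤ 2: {1, 2, 2} → 3 values.

3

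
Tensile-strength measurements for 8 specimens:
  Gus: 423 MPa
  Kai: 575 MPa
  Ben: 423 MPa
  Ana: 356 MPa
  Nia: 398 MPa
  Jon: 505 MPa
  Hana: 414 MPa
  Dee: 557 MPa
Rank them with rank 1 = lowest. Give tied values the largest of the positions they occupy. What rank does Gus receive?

5

Sorted (ascending): 356, 398, 414, 423, 423, 505, 557, 575
The 2 values of 423 occupy positions 4–5 → each gets rank 5.
Gus has value 423 MPa → rank 5.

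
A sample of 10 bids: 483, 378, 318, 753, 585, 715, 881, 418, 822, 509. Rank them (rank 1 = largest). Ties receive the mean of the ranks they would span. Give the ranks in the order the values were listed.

7, 9, 10, 3, 5, 4, 1, 8, 2, 6

Sorted (descending): 881, 822, 753, 715, 585, 509, 483, 418, 378, 318
No ties — each value takes its position as its rank.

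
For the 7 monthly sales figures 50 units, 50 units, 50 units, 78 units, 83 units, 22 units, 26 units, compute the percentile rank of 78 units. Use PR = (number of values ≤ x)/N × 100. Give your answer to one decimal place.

N = 7.
Strictly below 78: 5. Equal to 78: 1.
PR = 6/7 × 100 = 85.7

85.7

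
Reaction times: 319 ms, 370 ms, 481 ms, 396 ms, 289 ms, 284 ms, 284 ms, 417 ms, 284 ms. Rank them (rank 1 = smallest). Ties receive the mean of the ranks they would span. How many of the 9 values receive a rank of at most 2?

3

Sorted (ascending): 284, 284, 284, 289, 319, 370, 396, 417, 481
The 3 values of 284 occupy positions 1–3 → average rank 2.
Ranks ≤ 2: {2, 2, 2} → 3 values.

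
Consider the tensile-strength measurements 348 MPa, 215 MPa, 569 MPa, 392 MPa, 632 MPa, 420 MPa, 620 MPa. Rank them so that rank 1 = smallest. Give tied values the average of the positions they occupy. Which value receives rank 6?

Sorted (ascending): 215, 348, 392, 420, 569, 620, 632
No ties — each value takes its position as its rank.
Rank 6 → value 620.

620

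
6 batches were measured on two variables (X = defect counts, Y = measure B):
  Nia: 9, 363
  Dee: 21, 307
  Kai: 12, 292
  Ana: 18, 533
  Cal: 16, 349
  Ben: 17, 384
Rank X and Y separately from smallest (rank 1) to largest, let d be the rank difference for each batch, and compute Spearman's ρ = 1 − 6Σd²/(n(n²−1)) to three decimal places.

0.200

Ranks of variable 1: 1, 6, 2, 5, 3, 4
Ranks of variable 2: 4, 2, 1, 6, 3, 5
d = r₁ − r₂: -3, 4, 1, -1, 0, -1
d²: 9, 16, 1, 1, 0, 1; Σd² = 28
ρ = 1 − 6·28/(6·35) = 1 − 168/210 = 0.200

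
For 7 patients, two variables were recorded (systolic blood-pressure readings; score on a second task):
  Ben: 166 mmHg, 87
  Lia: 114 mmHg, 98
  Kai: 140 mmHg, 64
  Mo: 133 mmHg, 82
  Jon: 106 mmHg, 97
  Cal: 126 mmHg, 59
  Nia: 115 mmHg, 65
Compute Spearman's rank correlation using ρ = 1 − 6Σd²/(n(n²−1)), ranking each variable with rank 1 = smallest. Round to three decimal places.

Ranks of variable 1: 7, 2, 6, 5, 1, 4, 3
Ranks of variable 2: 5, 7, 2, 4, 6, 1, 3
d = r₁ − r₂: 2, -5, 4, 1, -5, 3, 0
d²: 4, 25, 16, 1, 25, 9, 0; Σd² = 80
ρ = 1 − 6·80/(7·48) = 1 − 480/336 = -0.429

-0.429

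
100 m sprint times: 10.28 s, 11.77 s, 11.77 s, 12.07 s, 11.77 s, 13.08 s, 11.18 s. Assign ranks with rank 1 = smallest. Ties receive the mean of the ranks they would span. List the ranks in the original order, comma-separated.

1, 4, 4, 6, 4, 7, 2

Sorted (ascending): 10.28, 11.18, 11.77, 11.77, 11.77, 12.07, 13.08
The 3 values of 11.77 occupy positions 3–5 → average rank 4.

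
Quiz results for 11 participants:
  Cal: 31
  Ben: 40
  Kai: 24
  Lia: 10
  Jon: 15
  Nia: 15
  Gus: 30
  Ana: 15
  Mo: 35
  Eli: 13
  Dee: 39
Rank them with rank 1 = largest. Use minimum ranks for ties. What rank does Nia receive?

7

Sorted (descending): 40, 39, 35, 31, 30, 24, 15, 15, 15, 13, 10
The 3 values of 15 occupy positions 7–9 → each gets rank 7.
Nia has value 15 → rank 7.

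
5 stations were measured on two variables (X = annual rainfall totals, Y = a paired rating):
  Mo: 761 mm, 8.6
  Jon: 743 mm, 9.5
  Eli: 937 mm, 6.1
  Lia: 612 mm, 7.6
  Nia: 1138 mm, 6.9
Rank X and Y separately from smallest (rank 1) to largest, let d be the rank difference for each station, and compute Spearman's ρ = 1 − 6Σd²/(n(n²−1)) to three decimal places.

Ranks of variable 1: 3, 2, 4, 1, 5
Ranks of variable 2: 4, 5, 1, 3, 2
d = r₁ − r₂: -1, -3, 3, -2, 3
d²: 1, 9, 9, 4, 9; Σd² = 32
ρ = 1 − 6·32/(5·24) = 1 − 192/120 = -0.600

-0.600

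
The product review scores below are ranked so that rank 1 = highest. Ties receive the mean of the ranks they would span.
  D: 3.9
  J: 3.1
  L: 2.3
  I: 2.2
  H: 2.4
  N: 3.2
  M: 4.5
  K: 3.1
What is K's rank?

4.5

Sorted (descending): 4.5, 3.9, 3.2, 3.1, 3.1, 2.4, 2.3, 2.2
The 2 values of 3.1 occupy positions 4–5 → average rank (4+5)/2 = 4.5.
K has value 3.1 → rank 4.5.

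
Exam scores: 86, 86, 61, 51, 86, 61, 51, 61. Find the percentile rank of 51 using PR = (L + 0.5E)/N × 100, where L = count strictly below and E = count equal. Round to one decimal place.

N = 8.
Strictly below 51: 0. Equal to 51: 2.
PR = (0 + 0.5·2)/8 × 100 = 12.5

12.5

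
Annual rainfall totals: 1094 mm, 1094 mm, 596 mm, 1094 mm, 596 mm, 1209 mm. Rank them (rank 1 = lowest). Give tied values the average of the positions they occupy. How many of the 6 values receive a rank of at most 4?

5

Sorted (ascending): 596, 596, 1094, 1094, 1094, 1209
The 2 values of 596 occupy positions 1–2 → average rank (1+2)/2 = 1.5.
The 3 values of 1094 occupy positions 3–5 → average rank 4.
Ranks ≤ 4: {1.5, 1.5, 4, 4, 4} → 5 values.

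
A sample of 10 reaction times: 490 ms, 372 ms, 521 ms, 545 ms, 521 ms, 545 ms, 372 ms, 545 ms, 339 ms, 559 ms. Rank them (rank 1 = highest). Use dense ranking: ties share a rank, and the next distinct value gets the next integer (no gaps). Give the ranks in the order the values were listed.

Sorted (descending): 559, 545, 545, 545, 521, 521, 490, 372, 372, 339
The 3 values of 545 share dense rank 2.
The 2 values of 521 share dense rank 3.
The 2 values of 372 share dense rank 5.
Remaining distinct values take the next consecutive integers.

4, 5, 3, 2, 3, 2, 5, 2, 6, 1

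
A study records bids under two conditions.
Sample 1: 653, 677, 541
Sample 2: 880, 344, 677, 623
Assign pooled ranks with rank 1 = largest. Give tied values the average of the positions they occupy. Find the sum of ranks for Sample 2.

Sorted (descending): 880, 677, 677, 653, 623, 541, 344
The 2 values of 677 occupy positions 2–3 → average rank (2+3)/2 = 2.5.
Sample 2 values → pooled ranks: 880→1, 344→7, 677→2.5, 623→5
Rank sum = 1 + 7 + 2.5 + 5 = 15.5

15.5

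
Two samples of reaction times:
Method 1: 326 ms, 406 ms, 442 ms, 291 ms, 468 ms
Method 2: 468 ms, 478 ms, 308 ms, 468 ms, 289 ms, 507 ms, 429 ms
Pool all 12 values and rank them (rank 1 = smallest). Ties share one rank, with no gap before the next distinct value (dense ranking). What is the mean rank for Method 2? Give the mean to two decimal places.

6.43

Sorted (ascending): 289, 291, 308, 326, 406, 429, 442, 468, 468, 468, 478, 507
The 3 values of 468 share dense rank 8.
Remaining distinct values take the next consecutive integers.
Method 2 values → pooled ranks: 468→8, 478→9, 308→3, 468→8, 289→1, 507→10, 429→6
Mean rank = (8 + 9 + 3 + 8 + 1 + 10 + 6) / 7 = 6.43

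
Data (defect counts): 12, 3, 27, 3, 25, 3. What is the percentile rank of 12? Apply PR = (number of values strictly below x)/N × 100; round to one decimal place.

50.0

N = 6.
Strictly below 12: 3. Equal to 12: 1.
PR = 3/6 × 100 = 50.0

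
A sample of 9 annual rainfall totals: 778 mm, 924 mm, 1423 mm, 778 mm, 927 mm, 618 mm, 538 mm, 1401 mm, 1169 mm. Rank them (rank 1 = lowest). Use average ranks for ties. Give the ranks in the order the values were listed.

Sorted (ascending): 538, 618, 778, 778, 924, 927, 1169, 1401, 1423
The 2 values of 778 occupy positions 3–4 → average rank (3+4)/2 = 3.5.

3.5, 5, 9, 3.5, 6, 2, 1, 8, 7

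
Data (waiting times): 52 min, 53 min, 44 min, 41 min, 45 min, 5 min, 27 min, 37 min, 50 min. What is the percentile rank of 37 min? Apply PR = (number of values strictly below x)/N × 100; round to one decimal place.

N = 9.
Strictly below 37: 2. Equal to 37: 1.
PR = 2/9 × 100 = 22.2

22.2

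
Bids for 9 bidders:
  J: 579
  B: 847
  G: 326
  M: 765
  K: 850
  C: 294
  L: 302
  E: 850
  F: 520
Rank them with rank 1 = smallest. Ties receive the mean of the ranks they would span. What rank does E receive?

Sorted (ascending): 294, 302, 326, 520, 579, 765, 847, 850, 850
The 2 values of 850 occupy positions 8–9 → average rank (8+9)/2 = 8.5.
E has value 850 → rank 8.5.

8.5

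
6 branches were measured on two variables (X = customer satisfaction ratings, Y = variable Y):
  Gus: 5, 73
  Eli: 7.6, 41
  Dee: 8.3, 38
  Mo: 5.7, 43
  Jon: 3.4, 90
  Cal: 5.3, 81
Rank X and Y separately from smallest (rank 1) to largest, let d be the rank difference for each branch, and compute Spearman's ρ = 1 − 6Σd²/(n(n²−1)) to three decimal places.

-0.943

Ranks of variable 1: 2, 5, 6, 4, 1, 3
Ranks of variable 2: 4, 2, 1, 3, 6, 5
d = r₁ − r₂: -2, 3, 5, 1, -5, -2
d²: 4, 9, 25, 1, 25, 4; Σd² = 68
ρ = 1 − 6·68/(6·35) = 1 − 408/210 = -0.943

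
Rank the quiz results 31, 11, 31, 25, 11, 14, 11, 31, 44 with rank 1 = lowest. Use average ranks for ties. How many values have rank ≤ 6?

5

Sorted (ascending): 11, 11, 11, 14, 25, 31, 31, 31, 44
The 3 values of 11 occupy positions 1–3 → average rank 2.
The 3 values of 31 occupy positions 6–8 → average rank 7.
Ranks ≤ 6: {2, 2, 2, 4, 5} → 5 values.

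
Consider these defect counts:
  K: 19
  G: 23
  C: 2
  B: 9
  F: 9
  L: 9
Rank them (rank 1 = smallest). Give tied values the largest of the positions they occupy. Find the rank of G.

Sorted (ascending): 2, 9, 9, 9, 19, 23
The 3 values of 9 occupy positions 2–4 → each gets rank 4.
G has value 23 → rank 6.

6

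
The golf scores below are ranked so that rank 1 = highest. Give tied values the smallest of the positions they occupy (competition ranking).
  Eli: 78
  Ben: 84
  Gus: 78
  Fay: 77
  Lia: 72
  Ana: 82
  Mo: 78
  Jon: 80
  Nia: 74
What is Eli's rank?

Sorted (descending): 84, 82, 80, 78, 78, 78, 77, 74, 72
The 3 values of 78 occupy positions 4–6 → each gets rank 4.
Eli has value 78 → rank 4.

4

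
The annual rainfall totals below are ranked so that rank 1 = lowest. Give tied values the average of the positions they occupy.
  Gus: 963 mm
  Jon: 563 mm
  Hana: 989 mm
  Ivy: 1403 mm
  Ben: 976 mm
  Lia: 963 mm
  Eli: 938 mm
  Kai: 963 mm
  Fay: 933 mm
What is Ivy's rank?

Sorted (ascending): 563, 933, 938, 963, 963, 963, 976, 989, 1403
The 3 values of 963 occupy positions 4–6 → average rank 5.
Ivy has value 1403 mm → rank 9.

9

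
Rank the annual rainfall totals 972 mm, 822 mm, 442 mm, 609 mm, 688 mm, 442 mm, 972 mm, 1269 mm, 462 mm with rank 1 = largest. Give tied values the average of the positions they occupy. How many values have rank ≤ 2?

1

Sorted (descending): 1269, 972, 972, 822, 688, 609, 462, 442, 442
The 2 values of 972 occupy positions 2–3 → average rank (2+3)/2 = 2.5.
The 2 values of 442 occupy positions 8–9 → average rank (8+9)/2 = 8.5.
Ranks ≤ 2: {1} → 1 value.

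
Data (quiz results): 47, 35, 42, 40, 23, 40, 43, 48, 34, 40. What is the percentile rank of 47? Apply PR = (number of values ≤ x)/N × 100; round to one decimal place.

90.0

N = 10.
Strictly below 47: 8. Equal to 47: 1.
PR = 9/10 × 100 = 90.0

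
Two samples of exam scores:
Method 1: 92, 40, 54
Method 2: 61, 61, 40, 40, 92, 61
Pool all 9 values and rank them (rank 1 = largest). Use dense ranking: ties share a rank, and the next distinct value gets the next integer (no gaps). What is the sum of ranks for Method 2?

15

Sorted (descending): 92, 92, 61, 61, 61, 54, 40, 40, 40
The 2 values of 92 share dense rank 1.
The 3 values of 61 share dense rank 2.
The 3 values of 40 share dense rank 4.
Remaining distinct values take the next consecutive integers.
Method 2 values → pooled ranks: 61→2, 61→2, 40→4, 40→4, 92→1, 61→2
Rank sum = 2 + 2 + 4 + 4 + 1 + 2 = 15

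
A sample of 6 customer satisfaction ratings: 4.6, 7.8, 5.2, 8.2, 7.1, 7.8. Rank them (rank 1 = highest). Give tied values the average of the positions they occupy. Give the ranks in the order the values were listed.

Sorted (descending): 8.2, 7.8, 7.8, 7.1, 5.2, 4.6
The 2 values of 7.8 occupy positions 2–3 → average rank (2+3)/2 = 2.5.

6, 2.5, 5, 1, 4, 2.5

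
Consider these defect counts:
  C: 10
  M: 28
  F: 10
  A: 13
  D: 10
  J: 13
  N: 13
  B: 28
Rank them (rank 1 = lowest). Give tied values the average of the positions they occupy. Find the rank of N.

Sorted (ascending): 10, 10, 10, 13, 13, 13, 28, 28
The 3 values of 10 occupy positions 1–3 → average rank 2.
The 3 values of 13 occupy positions 4–6 → average rank 5.
The 2 values of 28 occupy positions 7–8 → average rank (7+8)/2 = 7.5.
N has value 13 → rank 5.

5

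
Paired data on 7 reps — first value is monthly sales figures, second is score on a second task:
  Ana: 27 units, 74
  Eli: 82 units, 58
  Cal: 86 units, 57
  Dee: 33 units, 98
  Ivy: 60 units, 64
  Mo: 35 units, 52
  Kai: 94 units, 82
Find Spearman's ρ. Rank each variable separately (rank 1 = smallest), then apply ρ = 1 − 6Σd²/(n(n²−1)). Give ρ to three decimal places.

Ranks of variable 1: 1, 5, 6, 2, 4, 3, 7
Ranks of variable 2: 5, 3, 2, 7, 4, 1, 6
d = r₁ − r₂: -4, 2, 4, -5, 0, 2, 1
d²: 16, 4, 16, 25, 0, 4, 1; Σd² = 66
ρ = 1 − 6·66/(7·48) = 1 − 396/336 = -0.179

-0.179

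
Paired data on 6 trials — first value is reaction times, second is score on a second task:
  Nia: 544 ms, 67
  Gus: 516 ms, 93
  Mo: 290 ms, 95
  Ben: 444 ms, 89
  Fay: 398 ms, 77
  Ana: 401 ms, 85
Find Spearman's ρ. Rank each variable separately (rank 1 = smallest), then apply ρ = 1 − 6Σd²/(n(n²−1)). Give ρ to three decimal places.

Ranks of variable 1: 6, 5, 1, 4, 2, 3
Ranks of variable 2: 1, 5, 6, 4, 2, 3
d = r₁ − r₂: 5, 0, -5, 0, 0, 0
d²: 25, 0, 25, 0, 0, 0; Σd² = 50
ρ = 1 − 6·50/(6·35) = 1 − 300/210 = -0.429

-0.429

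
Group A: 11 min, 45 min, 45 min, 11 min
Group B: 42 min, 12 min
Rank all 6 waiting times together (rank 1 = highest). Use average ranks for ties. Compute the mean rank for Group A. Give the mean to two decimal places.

Sorted (descending): 45, 45, 42, 12, 11, 11
The 2 values of 45 occupy positions 1–2 → average rank (1+2)/2 = 1.5.
The 2 values of 11 occupy positions 5–6 → average rank (5+6)/2 = 5.5.
Group A values → pooled ranks: 11→5.5, 45→1.5, 45→1.5, 11→5.5
Mean rank = (5.5 + 1.5 + 1.5 + 5.5) / 4 = 3.50

3.50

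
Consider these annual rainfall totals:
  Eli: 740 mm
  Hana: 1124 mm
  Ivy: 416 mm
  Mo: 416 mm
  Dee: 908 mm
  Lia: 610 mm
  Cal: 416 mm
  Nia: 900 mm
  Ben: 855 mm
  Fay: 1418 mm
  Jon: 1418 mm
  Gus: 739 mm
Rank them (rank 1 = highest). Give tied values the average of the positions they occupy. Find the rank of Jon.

1.5

Sorted (descending): 1418, 1418, 1124, 908, 900, 855, 740, 739, 610, 416, 416, 416
The 2 values of 1418 occupy positions 1–2 → average rank (1+2)/2 = 1.5.
The 3 values of 416 occupy positions 10–12 → average rank 11.
Jon has value 1418 mm → rank 1.5.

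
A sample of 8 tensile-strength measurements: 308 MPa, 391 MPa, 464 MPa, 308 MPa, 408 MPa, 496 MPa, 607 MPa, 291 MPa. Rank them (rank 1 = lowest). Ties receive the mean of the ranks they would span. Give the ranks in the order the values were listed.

Sorted (ascending): 291, 308, 308, 391, 408, 464, 496, 607
The 2 values of 308 occupy positions 2–3 → average rank (2+3)/2 = 2.5.

2.5, 4, 6, 2.5, 5, 7, 8, 1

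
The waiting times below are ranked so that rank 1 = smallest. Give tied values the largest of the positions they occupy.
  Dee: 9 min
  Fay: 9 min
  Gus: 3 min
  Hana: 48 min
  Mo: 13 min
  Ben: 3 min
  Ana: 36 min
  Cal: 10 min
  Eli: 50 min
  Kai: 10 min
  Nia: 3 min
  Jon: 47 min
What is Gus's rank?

3

Sorted (ascending): 3, 3, 3, 9, 9, 10, 10, 13, 36, 47, 48, 50
The 3 values of 3 occupy positions 1–3 → each gets rank 3.
The 2 values of 9 occupy positions 4–5 → each gets rank 5.
The 2 values of 10 occupy positions 6–7 → each gets rank 7.
Gus has value 3 min → rank 3.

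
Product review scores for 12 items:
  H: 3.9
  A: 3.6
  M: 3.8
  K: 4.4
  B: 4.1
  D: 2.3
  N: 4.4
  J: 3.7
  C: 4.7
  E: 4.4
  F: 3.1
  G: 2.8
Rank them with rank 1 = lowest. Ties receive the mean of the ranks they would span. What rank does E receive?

Sorted (ascending): 2.3, 2.8, 3.1, 3.6, 3.7, 3.8, 3.9, 4.1, 4.4, 4.4, 4.4, 4.7
The 3 values of 4.4 occupy positions 9–11 → average rank 10.
E has value 4.4 → rank 10.

10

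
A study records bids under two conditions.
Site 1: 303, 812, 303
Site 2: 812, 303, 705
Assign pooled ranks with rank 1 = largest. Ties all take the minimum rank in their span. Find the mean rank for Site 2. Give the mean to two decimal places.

Sorted (descending): 812, 812, 705, 303, 303, 303
The 2 values of 812 occupy positions 1–2 → each gets rank 1.
The 3 values of 303 occupy positions 4–6 → each gets rank 4.
Site 2 values → pooled ranks: 812→1, 303→4, 705→3
Mean rank = (1 + 4 + 3) / 3 = 2.67

2.67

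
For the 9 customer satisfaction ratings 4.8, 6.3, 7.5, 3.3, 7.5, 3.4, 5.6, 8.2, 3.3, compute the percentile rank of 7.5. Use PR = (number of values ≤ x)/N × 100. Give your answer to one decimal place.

88.9

N = 9.
Strictly below 7.5: 6. Equal to 7.5: 2.
PR = 8/9 × 100 = 88.9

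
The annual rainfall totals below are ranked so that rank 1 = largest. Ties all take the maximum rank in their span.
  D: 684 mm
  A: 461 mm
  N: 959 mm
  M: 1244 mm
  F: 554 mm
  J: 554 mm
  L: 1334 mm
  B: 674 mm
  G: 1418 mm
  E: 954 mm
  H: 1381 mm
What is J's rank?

10

Sorted (descending): 1418, 1381, 1334, 1244, 959, 954, 684, 674, 554, 554, 461
The 2 values of 554 occupy positions 9–10 → each gets rank 10.
J has value 554 mm → rank 10.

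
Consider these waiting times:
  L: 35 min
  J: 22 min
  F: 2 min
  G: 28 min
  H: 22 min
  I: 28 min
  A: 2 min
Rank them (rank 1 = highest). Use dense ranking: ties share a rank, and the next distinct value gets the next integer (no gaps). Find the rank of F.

Sorted (descending): 35, 28, 28, 22, 22, 2, 2
The 2 values of 28 share dense rank 2.
The 2 values of 22 share dense rank 3.
The 2 values of 2 share dense rank 4.
Remaining distinct values take the next consecutive integers.
F has value 2 min → rank 4.

4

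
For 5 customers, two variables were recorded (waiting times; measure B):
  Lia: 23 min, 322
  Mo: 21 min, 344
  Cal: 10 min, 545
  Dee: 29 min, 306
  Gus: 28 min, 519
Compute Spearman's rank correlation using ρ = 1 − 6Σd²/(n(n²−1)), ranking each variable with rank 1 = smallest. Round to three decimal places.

-0.700

Ranks of variable 1: 3, 2, 1, 5, 4
Ranks of variable 2: 2, 3, 5, 1, 4
d = r₁ − r₂: 1, -1, -4, 4, 0
d²: 1, 1, 16, 16, 0; Σd² = 34
ρ = 1 − 6·34/(5·24) = 1 − 204/120 = -0.700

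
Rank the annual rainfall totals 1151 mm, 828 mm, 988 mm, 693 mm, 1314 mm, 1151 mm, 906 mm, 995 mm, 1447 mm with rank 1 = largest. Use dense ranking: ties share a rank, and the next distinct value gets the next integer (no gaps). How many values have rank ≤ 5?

Sorted (descending): 1447, 1314, 1151, 1151, 995, 988, 906, 828, 693
The 2 values of 1151 share dense rank 3.
Remaining distinct values take the next consecutive integers.
Ranks ≤ 5: {1, 2, 3, 3, 4, 5} → 6 values.

6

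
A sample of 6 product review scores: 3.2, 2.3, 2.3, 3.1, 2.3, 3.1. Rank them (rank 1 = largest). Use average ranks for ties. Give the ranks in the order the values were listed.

1, 5, 5, 2.5, 5, 2.5

Sorted (descending): 3.2, 3.1, 3.1, 2.3, 2.3, 2.3
The 2 values of 3.1 occupy positions 2–3 → average rank (2+3)/2 = 2.5.
The 3 values of 2.3 occupy positions 4–6 → average rank 5.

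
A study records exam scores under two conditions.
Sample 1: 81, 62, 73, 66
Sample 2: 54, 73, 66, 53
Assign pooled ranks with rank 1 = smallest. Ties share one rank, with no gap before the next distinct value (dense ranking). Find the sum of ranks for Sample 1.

18

Sorted (ascending): 53, 54, 62, 66, 66, 73, 73, 81
The 2 values of 66 share dense rank 4.
The 2 values of 73 share dense rank 5.
Remaining distinct values take the next consecutive integers.
Sample 1 values → pooled ranks: 81→6, 62→3, 73→5, 66→4
Rank sum = 6 + 3 + 5 + 4 = 18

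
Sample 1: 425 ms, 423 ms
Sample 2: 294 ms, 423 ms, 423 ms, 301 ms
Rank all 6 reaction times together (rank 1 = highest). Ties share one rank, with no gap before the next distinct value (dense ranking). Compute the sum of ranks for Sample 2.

11

Sorted (descending): 425, 423, 423, 423, 301, 294
The 3 values of 423 share dense rank 2.
Remaining distinct values take the next consecutive integers.
Sample 2 values → pooled ranks: 294→4, 423→2, 423→2, 301→3
Rank sum = 4 + 2 + 2 + 3 = 11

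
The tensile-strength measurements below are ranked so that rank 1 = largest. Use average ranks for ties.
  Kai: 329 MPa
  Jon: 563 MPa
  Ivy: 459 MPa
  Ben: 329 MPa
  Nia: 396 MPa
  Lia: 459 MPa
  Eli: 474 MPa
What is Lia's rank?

3.5

Sorted (descending): 563, 474, 459, 459, 396, 329, 329
The 2 values of 459 occupy positions 3–4 → average rank (3+4)/2 = 3.5.
The 2 values of 329 occupy positions 6–7 → average rank (6+7)/2 = 6.5.
Lia has value 459 MPa → rank 3.5.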